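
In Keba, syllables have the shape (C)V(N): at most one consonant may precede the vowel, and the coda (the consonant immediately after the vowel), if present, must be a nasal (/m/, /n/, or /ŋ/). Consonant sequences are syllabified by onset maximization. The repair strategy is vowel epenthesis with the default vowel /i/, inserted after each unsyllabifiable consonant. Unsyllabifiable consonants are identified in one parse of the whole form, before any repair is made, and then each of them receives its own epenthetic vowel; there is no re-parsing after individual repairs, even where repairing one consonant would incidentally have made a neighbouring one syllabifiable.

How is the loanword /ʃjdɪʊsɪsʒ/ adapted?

The consonants /ʃ/, /j/, /s/, /ʒ/ cannot be parsed into a legal (C)V(N) syllable (only a nasal (/m/, /n/, or /ŋ/) is licensed in coda position; onsets are limited to one consonant).
Epenthesis after each stranded consonant: /ʃ/ → /ʃi/, /j/ → /ji/, /s/ → /si/, /ʒ/ → /ʒi/.

ʃijidɪʊsɪsiʒi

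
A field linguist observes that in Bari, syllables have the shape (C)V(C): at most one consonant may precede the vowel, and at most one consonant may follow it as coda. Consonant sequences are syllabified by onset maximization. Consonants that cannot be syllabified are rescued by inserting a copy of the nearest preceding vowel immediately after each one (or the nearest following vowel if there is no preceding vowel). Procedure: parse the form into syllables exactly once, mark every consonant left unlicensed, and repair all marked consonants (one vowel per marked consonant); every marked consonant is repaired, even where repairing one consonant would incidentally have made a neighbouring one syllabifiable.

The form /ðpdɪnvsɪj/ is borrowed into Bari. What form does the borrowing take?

ðɪpɪdɪnvɪsɪj

The consonants /ð/, /p/, /v/ cannot be parsed into a legal (C)V(C) syllable (at most one coda consonant is licensed; onsets are limited to one consonant).
Each unlicensed consonant becomes the onset of a new syllable: /ð/ → /ðɪ/, /p/ → /pɪ/, /v/ → /vɪ/.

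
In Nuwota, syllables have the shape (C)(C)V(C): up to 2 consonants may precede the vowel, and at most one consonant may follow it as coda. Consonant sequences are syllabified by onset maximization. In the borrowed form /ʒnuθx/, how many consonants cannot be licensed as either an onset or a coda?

Under (C)(C)V(C), the unsyllabifiable consonants are /x/ (at most one coda consonant is licensed; onsets may contain at most 2 consonants).

1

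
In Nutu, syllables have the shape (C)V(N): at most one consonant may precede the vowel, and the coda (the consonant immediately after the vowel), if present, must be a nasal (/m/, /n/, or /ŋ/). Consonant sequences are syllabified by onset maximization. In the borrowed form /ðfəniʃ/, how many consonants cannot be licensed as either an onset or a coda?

The consonants /ð/, /ʃ/ cannot be parsed into a legal (C)V(N) syllable (only a nasal (/m/, /n/, or /ŋ/) is licensed in coda position; onsets are limited to one consonant).

2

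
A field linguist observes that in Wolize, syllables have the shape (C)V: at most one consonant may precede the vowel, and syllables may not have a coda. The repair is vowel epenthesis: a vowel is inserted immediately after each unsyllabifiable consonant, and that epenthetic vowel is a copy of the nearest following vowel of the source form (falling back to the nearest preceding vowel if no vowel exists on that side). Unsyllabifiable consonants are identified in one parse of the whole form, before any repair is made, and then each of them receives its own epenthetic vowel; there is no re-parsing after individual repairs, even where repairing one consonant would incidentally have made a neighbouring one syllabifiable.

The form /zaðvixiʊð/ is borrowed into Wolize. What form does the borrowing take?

zaðivixiʊðʊ

The consonants /ð/, /ð/ cannot be parsed into a legal (C)V syllable (no codas are permitted; onsets are limited to one consonant).
Inserting the epenthetic vowel yields /ð/ → /ði/, /ð/ → /ðʊ/.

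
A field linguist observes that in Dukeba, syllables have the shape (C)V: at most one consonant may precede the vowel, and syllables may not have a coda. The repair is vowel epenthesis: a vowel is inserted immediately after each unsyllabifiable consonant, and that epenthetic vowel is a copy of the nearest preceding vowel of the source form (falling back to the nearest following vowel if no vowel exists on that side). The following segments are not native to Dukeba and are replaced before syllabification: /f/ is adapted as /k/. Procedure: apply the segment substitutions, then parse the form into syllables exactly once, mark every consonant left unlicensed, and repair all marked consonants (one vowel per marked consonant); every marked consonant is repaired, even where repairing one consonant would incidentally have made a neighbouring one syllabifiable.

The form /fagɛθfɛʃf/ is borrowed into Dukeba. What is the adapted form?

kagɛθɛkɛʃɛkɛ

Substitution: /f/ → /k/, giving /kagɛθkɛʃk/.
The consonants /θ/, /ʃ/, /k/ cannot be parsed into a legal (C)V syllable (no codas are permitted; onsets are limited to one consonant).
Epenthesis after each stranded consonant: /θ/ → /θɛ/, /ʃ/ → /ʃɛ/, /k/ → /kɛ/.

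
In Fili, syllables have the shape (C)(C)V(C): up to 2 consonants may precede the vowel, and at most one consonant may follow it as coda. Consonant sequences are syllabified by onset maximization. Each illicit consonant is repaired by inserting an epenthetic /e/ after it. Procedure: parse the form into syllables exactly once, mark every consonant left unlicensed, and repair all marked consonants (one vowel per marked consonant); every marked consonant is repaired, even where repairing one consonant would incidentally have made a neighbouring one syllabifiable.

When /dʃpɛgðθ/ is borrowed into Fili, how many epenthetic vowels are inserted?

3

The unsyllabifiable consonants are /d/, /ð/, /θ/; each receives one epenthetic vowel.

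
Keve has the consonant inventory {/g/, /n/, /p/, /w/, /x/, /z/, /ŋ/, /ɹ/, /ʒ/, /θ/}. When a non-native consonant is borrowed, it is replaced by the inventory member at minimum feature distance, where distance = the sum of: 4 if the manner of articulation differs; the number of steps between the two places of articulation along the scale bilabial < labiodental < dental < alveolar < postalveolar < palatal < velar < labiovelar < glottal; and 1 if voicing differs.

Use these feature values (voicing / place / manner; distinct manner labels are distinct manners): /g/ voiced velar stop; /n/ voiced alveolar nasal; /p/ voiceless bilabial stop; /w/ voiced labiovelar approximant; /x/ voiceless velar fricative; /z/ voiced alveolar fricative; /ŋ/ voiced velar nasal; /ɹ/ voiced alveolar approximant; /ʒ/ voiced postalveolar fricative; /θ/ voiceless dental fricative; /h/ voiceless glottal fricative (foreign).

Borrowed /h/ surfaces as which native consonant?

x

/x/ is closest: same manner (fricative), place distance 2 (glottal→velar), same voicing; total 2. Next closest is /ʒ/ at distance 5.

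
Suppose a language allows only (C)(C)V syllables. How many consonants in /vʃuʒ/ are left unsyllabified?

1

The consonants /ʒ/ cannot be parsed into a legal (C)(C)V syllable (no codas are permitted; onsets may contain at most 2 consonants).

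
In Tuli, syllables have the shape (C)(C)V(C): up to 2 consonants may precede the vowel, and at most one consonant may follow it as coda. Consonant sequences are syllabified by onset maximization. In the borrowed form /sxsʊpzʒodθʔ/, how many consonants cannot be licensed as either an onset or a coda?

The consonants /s/, /θ/, /ʔ/ cannot be parsed into a legal (C)(C)V(C) syllable (at most one coda consonant is licensed; onsets may contain at most 2 consonants).

3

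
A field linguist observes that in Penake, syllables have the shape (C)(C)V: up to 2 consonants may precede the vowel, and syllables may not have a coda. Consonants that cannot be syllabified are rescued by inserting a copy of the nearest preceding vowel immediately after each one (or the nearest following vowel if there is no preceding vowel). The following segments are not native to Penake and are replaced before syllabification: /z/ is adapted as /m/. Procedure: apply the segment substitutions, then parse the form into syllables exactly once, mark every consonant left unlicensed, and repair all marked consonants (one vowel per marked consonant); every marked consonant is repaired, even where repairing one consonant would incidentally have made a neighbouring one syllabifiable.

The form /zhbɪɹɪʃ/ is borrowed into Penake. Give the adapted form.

mɪhbɪɹɪʃɪ

Substitution: /z/ → /m/, giving /mhbɪɹɪʃ/.
Under (C)(C)V, the unsyllabifiable consonants are /m/, /ʃ/ (no codas are permitted; onsets may contain at most 2 consonants).
Inserting the epenthetic vowel yields /m/ → /mɪ/, /ʃ/ → /ʃɪ/.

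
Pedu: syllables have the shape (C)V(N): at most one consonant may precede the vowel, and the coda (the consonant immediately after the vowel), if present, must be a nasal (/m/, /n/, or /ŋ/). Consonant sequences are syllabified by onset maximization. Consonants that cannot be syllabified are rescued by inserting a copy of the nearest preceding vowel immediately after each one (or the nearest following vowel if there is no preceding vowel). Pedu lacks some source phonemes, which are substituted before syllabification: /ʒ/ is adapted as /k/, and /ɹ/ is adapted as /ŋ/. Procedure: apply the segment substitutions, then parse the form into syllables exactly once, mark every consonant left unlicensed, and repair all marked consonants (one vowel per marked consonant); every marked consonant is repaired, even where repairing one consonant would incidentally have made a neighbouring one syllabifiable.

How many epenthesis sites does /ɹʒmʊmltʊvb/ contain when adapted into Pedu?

5

After substitution the input is /ŋkmʊmltʊvb/.
The unsyllabifiable consonants are /ŋ/, /k/, /l/, /v/, /b/; each receives one epenthetic vowel.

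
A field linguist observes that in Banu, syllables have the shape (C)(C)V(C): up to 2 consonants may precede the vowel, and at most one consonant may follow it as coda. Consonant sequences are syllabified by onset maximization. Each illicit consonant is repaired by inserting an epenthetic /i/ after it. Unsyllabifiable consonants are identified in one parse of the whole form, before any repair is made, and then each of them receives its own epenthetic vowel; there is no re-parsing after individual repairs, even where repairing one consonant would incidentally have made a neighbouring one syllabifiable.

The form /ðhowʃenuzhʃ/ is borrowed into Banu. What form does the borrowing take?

Under (C)(C)V(C), the unsyllabifiable consonants are /h/, /ʃ/ (at most one coda consonant is licensed; onsets may contain at most 2 consonants).
Epenthesis after each stranded consonant: /h/ → /hi/, /ʃ/ → /ʃi/.

ðhowʃenuzhiʃi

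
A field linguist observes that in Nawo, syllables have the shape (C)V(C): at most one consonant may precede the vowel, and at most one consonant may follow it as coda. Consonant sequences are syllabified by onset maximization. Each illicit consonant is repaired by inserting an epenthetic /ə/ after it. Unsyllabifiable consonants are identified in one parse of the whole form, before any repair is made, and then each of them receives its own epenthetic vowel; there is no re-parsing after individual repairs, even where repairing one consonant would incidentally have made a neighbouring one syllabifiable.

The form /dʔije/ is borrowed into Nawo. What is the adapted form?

Under (C)V(C), the unsyllabifiable consonants are /d/ (at most one coda consonant is licensed; onsets are limited to one consonant).
Epenthesis after each stranded consonant: /d/ → /də/.

dəʔije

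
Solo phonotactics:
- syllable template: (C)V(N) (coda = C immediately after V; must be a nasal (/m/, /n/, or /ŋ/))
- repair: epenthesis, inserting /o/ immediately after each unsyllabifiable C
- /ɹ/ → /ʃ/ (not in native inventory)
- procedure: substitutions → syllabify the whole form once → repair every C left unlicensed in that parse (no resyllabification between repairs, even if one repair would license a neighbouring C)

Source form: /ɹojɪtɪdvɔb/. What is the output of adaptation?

Substitution: /ɹ/ → /ʃ/, giving /ʃojɪtɪdvɔb/.
Syllabifying with onset maximization leaves /d/, /b/ stranded (only a nasal (/m/, /n/, or /ŋ/) is licensed in coda position; onsets are limited to one consonant).
Epenthesis after each stranded consonant: /d/ → /do/, /b/ → /bo/.

ʃojɪtɪdovɔbo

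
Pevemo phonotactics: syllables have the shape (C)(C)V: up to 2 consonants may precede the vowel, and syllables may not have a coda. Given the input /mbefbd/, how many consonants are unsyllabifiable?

The consonants /f/, /b/, /d/ cannot be parsed into a legal (C)(C)V syllable (no codas are permitted; onsets may contain at most 2 consonants).

3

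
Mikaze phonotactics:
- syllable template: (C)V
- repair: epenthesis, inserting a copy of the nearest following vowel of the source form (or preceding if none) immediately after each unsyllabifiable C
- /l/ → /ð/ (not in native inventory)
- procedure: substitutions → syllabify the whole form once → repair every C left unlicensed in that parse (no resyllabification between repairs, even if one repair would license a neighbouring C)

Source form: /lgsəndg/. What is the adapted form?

Substitution: /l/ → /ð/, giving /ðgsəndg/.
Syllabifying with onset maximization leaves /ð/, /g/, /n/, /d/, /g/ stranded (no codas are permitted; onsets are limited to one consonant).
Epenthesis after each stranded consonant: /ð/ → /ðə/, /g/ → /gə/, /n/ → /nə/, /d/ → /də/, /g/ → /gə/.

ðəgəsənədəgə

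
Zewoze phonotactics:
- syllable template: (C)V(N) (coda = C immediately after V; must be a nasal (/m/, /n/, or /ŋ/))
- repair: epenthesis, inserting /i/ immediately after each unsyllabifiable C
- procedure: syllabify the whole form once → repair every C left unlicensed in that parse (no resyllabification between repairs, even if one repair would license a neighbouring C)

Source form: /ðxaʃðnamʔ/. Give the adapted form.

Syllabifying with onset maximization leaves /ð/, /ʃ/, /ð/, /ʔ/ stranded (only a nasal (/m/, /n/, or /ŋ/) is licensed in coda position; onsets are limited to one consonant).
Inserting the epenthetic vowel yields /ð/ → /ði/, /ʃ/ → /ʃi/, /ð/ → /ði/, /ʔ/ → /ʔi/.

ðixaʃiðinamʔi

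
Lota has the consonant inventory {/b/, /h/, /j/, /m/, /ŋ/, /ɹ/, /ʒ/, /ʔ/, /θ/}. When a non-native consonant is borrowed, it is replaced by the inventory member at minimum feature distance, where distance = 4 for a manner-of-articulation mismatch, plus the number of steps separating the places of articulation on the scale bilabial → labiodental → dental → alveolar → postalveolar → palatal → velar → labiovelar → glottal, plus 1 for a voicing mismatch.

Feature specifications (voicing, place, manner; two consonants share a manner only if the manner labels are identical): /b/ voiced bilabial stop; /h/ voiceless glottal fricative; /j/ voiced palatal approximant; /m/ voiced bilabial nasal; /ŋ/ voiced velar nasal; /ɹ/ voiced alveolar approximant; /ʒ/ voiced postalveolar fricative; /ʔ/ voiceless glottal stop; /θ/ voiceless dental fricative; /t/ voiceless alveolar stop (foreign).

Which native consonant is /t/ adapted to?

b

/b/ is closest: same manner (stop), place distance 3 (alveolar→bilabial), voicing differs (+1); total 4. Next closest is /ɹ/ at distance 5.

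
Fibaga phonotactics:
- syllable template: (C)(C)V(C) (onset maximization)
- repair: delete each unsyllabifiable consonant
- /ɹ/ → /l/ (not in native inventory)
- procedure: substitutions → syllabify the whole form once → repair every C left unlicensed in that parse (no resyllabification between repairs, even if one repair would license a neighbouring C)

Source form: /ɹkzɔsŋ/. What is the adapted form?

Substitution: /ɹ/ → /l/, giving /lkzɔsŋ/.
The consonants /l/, /ŋ/ cannot be parsed into a legal (C)(C)V(C) syllable (at most one coda consonant is licensed; onsets may contain at most 2 consonants).
Deleting the stranded consonants removes /l/, /ŋ/.

kzɔs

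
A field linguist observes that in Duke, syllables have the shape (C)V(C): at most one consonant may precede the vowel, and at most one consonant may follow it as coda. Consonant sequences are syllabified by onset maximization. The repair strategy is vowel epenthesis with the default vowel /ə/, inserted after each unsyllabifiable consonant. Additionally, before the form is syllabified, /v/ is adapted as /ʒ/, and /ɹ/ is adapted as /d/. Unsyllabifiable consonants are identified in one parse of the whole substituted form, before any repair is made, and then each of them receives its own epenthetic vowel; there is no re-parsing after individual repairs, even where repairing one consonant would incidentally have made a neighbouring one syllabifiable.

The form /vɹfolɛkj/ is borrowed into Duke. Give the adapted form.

Substitution: /v/ → /ʒ/, /ɹ/ → /d/, giving /ʒdfolɛkj/.
Under (C)V(C), the unsyllabifiable consonants are /ʒ/, /d/, /j/ (at most one coda consonant is licensed; onsets are limited to one consonant).
Epenthesis after each stranded consonant: /ʒ/ → /ʒə/, /d/ → /də/, /j/ → /jə/.

ʒədəfolɛkjə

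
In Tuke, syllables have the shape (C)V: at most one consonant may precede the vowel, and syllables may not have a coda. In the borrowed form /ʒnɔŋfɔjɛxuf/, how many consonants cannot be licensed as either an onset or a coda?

3

The consonants /ʒ/, /ŋ/, /f/ cannot be parsed into a legal (C)V syllable (no codas are permitted; onsets are limited to one consonant).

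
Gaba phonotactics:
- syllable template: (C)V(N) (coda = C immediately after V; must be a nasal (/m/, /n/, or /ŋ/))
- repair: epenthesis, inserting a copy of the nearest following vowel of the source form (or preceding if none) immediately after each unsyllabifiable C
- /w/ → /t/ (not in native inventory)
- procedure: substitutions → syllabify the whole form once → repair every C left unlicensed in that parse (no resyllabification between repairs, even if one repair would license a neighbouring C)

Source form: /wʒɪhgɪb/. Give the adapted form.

Substitution: /w/ → /t/, giving /tʒɪhgɪb/.
Syllabifying with onset maximization leaves /t/, /h/, /b/ stranded (only a nasal (/m/, /n/, or /ŋ/) is licensed in coda position; onsets are limited to one consonant).
Inserting the epenthetic vowel yields /t/ → /tɪ/, /h/ → /hɪ/, /b/ → /bɪ/.

tɪʒɪhɪgɪbɪ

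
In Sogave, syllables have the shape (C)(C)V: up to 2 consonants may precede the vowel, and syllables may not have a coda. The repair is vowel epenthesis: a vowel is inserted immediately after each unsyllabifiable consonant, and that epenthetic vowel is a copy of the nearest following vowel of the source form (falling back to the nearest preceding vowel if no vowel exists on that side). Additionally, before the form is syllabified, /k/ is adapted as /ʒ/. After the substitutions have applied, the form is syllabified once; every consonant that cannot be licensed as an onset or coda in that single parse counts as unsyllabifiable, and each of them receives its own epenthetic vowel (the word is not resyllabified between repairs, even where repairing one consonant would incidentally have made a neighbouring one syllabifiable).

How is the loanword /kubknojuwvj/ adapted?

ʒuboʒnojuwuvuju

Substitution: /k/ → /ʒ/, giving /ʒubʒnojuwvj/.
Syllabifying with onset maximization leaves /b/, /w/, /v/, /j/ stranded (no codas are permitted; onsets may contain at most 2 consonants).
Epenthesis after each stranded consonant: /b/ → /bo/, /w/ → /wu/, /v/ → /vu/, /j/ → /ju/.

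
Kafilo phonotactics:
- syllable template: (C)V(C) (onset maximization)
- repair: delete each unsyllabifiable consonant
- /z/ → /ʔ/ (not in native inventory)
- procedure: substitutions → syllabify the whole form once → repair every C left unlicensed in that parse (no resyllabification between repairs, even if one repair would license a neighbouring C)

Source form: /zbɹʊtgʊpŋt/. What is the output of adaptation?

Substitution: /z/ → /ʔ/, giving /ʔbɹʊtgʊpŋt/.
Under (C)V(C), the unsyllabifiable consonants are /ʔ/, /b/, /ŋ/, /t/ (at most one coda consonant is licensed; onsets are limited to one consonant).
Each unlicensed consonant is deleted: /ʔ/, /b/, /ŋ/, /t/.

ɹʊtgʊp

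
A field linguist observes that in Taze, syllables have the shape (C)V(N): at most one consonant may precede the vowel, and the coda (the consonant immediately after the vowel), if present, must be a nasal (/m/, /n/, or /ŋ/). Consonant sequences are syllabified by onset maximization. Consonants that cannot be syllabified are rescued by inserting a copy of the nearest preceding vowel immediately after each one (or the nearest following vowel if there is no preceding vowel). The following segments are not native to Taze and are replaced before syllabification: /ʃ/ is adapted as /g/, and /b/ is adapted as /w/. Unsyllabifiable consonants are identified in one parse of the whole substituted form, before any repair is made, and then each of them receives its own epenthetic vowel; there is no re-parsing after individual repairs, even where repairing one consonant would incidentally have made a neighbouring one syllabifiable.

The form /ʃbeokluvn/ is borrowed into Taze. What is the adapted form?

geweokoluvunu

Substitution: /ʃ/ → /g/, /b/ → /w/, giving /gweokluvn/.
The consonants /g/, /k/, /v/, /n/ cannot be parsed into a legal (C)V(N) syllable (only a nasal (/m/, /n/, or /ŋ/) is licensed in coda position; onsets are limited to one consonant).
Inserting the epenthetic vowel yields /g/ → /ge/, /k/ → /ko/, /v/ → /vu/, /n/ → /nu/.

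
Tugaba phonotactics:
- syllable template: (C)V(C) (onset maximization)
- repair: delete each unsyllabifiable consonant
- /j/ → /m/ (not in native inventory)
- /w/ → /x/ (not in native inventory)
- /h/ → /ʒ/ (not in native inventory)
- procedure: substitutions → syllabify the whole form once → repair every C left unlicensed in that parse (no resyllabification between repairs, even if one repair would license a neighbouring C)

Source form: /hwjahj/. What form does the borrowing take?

Substitution: /h/ → /ʒ/, /w/ → /x/, /j/ → /m/, giving /ʒxmaʒm/.
Syllabifying with onset maximization leaves /ʒ/, /x/, /m/ stranded (at most one coda consonant is licensed; onsets are limited to one consonant).
Each unlicensed consonant is deleted: /ʒ/, /x/, /m/.

maʒ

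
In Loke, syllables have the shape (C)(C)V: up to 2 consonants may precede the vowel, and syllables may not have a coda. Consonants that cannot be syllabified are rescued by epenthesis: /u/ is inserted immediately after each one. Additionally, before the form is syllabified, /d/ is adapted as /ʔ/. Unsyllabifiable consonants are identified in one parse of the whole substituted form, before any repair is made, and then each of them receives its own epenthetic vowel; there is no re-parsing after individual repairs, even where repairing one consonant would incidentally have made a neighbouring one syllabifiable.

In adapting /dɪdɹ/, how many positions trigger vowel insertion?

After substitution the input is /ʔɪʔɹ/.
The unsyllabifiable consonants are /ʔ/, /ɹ/; each receives one epenthetic vowel.

2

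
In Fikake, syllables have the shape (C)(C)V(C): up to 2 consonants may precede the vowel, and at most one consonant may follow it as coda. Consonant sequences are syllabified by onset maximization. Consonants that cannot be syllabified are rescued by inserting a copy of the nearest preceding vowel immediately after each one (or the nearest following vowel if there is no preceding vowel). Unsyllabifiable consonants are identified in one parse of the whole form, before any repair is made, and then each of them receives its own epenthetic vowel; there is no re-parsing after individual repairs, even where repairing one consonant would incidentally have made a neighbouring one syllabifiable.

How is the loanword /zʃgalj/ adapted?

zaʃgalja

Syllabifying with onset maximization leaves /z/, /j/ stranded (at most one coda consonant is licensed; onsets may contain at most 2 consonants).
Epenthesis after each stranded consonant: /z/ → /za/, /j/ → /ja/.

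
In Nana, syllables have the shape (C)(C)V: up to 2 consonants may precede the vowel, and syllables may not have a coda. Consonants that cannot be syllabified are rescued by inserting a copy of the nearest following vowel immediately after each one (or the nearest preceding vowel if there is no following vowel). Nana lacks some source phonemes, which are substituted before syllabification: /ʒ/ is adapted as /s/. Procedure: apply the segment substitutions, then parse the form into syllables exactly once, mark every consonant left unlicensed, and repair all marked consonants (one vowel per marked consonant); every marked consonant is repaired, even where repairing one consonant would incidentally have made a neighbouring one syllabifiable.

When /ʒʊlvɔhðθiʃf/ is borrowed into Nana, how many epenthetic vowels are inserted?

After substitution the input is /sʊlvɔhðθiʃf/.
The unsyllabifiable consonants are /h/, /ʃ/, /f/; each receives one epenthetic vowel.

3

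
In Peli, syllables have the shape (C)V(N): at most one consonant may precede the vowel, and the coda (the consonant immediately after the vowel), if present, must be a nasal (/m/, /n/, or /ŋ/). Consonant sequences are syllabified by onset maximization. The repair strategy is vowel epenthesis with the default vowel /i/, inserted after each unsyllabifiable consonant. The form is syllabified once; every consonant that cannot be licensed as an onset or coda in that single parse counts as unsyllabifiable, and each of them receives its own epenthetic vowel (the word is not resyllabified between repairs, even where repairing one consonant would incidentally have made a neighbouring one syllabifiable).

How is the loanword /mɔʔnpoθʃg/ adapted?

The consonants /ʔ/, /n/, /θ/, /ʃ/, /g/ cannot be parsed into a legal (C)V(N) syllable (only a nasal (/m/, /n/, or /ŋ/) is licensed in coda position; onsets are limited to one consonant).
Each unlicensed consonant becomes the onset of a new syllable: /ʔ/ → /ʔi/, /n/ → /ni/, /θ/ → /θi/, /ʃ/ → /ʃi/, /g/ → /gi/.

mɔʔinipoθiʃigi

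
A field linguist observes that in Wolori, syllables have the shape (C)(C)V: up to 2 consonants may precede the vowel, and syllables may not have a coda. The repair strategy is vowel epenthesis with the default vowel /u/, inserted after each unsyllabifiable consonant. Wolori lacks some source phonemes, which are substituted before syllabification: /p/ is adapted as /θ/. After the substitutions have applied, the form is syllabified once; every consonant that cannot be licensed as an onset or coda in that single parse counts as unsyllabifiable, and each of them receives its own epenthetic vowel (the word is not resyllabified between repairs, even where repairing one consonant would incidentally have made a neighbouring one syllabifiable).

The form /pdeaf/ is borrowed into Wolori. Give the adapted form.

Substitution: /p/ → /θ/, giving /θdeaf/.
Syllabifying with onset maximization leaves /f/ stranded (no codas are permitted; onsets may contain at most 2 consonants).
Inserting the epenthetic vowel yields /f/ → /fu/.

θdeafu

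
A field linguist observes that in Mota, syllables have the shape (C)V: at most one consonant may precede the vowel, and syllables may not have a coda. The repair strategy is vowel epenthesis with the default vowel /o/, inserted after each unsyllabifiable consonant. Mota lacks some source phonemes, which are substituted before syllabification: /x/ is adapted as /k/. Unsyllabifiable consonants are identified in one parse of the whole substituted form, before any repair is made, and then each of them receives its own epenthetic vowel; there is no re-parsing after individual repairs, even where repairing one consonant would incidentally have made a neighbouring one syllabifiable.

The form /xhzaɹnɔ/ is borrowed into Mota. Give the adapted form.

Substitution: /x/ → /k/, giving /khzaɹnɔ/.
Under (C)V, the unsyllabifiable consonants are /k/, /h/, /ɹ/ (no codas are permitted; onsets are limited to one consonant).
Epenthesis after each stranded consonant: /k/ → /ko/, /h/ → /ho/, /ɹ/ → /ɹo/.

kohozaɹonɔ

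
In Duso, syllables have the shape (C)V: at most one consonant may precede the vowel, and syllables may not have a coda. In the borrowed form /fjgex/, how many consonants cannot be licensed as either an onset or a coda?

3

Under (C)V, the unsyllabifiable consonants are /f/, /j/, /x/ (no codas are permitted; onsets are limited to one consonant).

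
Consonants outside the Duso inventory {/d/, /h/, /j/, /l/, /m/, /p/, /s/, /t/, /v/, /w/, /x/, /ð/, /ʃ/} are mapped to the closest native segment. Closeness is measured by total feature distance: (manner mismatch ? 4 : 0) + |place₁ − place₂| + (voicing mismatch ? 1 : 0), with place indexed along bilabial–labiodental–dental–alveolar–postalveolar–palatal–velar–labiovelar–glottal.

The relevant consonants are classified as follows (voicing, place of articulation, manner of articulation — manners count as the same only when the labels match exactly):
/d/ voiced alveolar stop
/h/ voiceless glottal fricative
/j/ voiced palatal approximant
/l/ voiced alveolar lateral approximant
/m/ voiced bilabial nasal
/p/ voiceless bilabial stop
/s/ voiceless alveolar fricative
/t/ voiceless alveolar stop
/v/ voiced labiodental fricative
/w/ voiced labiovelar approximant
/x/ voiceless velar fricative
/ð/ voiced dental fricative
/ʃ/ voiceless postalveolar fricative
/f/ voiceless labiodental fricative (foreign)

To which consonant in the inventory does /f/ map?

v

/v/ is closest: same manner (fricative), place distance 0 (labiodental→labiodental), voicing differs (+1); total 1. Next closest is /s/ at distance 2.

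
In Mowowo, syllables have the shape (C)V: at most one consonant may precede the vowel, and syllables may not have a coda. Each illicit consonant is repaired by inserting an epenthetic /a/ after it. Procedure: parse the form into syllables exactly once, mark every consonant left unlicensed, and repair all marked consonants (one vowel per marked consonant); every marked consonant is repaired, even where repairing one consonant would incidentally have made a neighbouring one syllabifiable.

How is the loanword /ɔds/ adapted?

ɔdasa

Syllabifying with onset maximization leaves /d/, /s/ stranded (no codas are permitted; onsets are limited to one consonant).
Each unlicensed consonant becomes the onset of a new syllable: /d/ → /da/, /s/ → /sa/.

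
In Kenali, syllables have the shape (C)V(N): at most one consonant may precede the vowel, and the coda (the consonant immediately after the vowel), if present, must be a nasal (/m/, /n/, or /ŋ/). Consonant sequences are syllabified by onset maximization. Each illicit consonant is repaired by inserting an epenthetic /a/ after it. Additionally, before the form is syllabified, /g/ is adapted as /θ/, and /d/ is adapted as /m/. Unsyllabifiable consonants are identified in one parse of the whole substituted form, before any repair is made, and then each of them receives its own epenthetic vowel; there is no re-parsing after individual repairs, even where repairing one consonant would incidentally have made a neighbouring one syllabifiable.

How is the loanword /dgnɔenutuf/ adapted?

Substitution: /d/ → /m/, /g/ → /θ/, giving /mθnɔenutuf/.
The consonants /m/, /θ/, /f/ cannot be parsed into a legal (C)V(N) syllable (only a nasal (/m/, /n/, or /ŋ/) is licensed in coda position; onsets are limited to one consonant).
Each unlicensed consonant becomes the onset of a new syllable: /m/ → /ma/, /θ/ → /θa/, /f/ → /fa/.

maθanɔenutufa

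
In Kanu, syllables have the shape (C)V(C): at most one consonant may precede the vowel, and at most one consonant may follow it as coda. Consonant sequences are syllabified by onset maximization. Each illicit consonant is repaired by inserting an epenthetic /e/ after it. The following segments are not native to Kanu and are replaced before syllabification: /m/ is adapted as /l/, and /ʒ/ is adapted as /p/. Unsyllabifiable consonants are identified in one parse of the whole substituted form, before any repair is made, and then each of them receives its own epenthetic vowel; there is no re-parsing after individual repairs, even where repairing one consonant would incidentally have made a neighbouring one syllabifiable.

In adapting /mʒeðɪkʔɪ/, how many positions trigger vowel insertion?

After substitution the input is /lpeðɪkʔɪ/.
The unsyllabifiable consonants are /l/; each receives one epenthetic vowel.

1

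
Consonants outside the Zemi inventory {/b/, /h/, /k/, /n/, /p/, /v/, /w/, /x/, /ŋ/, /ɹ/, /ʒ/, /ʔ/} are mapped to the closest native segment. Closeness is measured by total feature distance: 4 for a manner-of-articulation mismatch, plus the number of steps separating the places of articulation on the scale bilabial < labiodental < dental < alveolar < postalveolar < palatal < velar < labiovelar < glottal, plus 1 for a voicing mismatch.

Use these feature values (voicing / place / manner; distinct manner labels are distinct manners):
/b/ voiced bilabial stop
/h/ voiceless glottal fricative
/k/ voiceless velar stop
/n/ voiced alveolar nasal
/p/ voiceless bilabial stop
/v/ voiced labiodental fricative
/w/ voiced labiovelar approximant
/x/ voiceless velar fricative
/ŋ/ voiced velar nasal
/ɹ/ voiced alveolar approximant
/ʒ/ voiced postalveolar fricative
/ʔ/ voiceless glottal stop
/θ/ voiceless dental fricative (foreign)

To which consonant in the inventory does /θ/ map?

/v/ is closest: same manner (fricative), place distance 1 (dental→labiodental), voicing differs (+1); total 2. Next closest is /ʒ/ at distance 3.

v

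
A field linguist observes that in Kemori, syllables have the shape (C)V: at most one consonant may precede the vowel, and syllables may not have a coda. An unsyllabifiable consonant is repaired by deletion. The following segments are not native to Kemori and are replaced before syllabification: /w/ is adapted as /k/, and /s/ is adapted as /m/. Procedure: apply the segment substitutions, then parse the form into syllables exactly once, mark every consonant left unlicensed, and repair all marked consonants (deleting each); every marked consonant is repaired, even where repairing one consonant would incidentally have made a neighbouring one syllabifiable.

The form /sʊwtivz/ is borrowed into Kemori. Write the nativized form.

Substitution: /s/ → /m/, /w/ → /k/, giving /mʊktivz/.
The consonants /k/, /v/, /z/ cannot be parsed into a legal (C)V syllable (no codas are permitted; onsets are limited to one consonant).
Deletion applies to /k/, /v/, /z/.

mʊti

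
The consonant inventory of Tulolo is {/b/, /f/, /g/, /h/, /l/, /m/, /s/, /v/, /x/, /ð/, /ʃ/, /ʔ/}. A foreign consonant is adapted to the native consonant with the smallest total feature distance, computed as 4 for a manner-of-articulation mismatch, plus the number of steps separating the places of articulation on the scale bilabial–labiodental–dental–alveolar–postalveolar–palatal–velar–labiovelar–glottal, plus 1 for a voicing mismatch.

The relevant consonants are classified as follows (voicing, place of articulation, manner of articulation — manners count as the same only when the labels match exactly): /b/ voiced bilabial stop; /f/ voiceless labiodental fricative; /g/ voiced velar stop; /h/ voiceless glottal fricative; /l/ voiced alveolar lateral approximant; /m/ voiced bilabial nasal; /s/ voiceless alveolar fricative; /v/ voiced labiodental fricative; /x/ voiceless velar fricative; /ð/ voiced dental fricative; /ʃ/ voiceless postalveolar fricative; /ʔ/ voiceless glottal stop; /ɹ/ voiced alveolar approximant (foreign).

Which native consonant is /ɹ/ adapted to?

l

/l/ is closest: manner differs (approximant→lateral approximant, +4), place distance 0 (alveolar→alveolar), same voicing; total 4. Next closest is /s/ at distance 5.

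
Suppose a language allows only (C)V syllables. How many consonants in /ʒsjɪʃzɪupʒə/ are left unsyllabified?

4

Syllabifying with onset maximization leaves /ʒ/, /s/, /ʃ/, /p/ stranded (no codas are permitted; onsets are limited to one consonant).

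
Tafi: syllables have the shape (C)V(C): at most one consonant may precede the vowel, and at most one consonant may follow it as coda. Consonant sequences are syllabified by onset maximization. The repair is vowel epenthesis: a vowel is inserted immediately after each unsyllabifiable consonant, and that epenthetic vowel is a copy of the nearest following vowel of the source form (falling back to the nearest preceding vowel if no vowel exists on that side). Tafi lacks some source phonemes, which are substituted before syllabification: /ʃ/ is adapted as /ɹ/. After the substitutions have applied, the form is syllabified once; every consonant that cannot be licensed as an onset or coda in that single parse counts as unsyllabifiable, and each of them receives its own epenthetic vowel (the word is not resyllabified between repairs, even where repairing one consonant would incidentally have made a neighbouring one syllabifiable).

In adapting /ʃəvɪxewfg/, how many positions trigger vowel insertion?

2

After substitution the input is /ɹəvɪxewfg/.
The unsyllabifiable consonants are /f/, /g/; each receives one epenthetic vowel.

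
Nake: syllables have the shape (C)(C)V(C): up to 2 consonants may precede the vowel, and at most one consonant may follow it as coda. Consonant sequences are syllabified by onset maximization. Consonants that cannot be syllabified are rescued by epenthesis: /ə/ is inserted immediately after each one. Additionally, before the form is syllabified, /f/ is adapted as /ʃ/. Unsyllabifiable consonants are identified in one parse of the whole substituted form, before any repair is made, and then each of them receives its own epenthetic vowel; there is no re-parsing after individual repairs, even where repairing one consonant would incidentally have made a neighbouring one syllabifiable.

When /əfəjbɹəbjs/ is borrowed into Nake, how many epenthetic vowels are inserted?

After substitution the input is /əʃəjbɹəbjs/.
The unsyllabifiable consonants are /j/, /s/; each receives one epenthetic vowel.

2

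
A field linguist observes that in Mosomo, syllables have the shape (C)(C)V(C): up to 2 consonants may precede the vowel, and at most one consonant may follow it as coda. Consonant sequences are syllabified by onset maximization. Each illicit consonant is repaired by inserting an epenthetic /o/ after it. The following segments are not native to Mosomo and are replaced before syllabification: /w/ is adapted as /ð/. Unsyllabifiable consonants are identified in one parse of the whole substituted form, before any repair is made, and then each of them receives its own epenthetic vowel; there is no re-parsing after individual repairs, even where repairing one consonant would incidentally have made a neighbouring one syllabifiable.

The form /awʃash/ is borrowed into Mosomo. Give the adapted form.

aðʃasho

Substitution: /w/ → /ð/, giving /aðʃash/.
The consonants /h/ cannot be parsed into a legal (C)(C)V(C) syllable (at most one coda consonant is licensed; onsets may contain at most 2 consonants).
Each unlicensed consonant becomes the onset of a new syllable: /h/ → /ho/.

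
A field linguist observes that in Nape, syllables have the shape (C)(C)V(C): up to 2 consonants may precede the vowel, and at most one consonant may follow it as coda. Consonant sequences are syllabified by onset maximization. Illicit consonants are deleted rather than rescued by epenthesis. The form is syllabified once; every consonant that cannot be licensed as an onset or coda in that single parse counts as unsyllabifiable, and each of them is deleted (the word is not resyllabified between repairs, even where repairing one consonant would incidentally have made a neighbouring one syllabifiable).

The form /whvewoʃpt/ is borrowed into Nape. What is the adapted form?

Syllabifying with onset maximization leaves /w/, /p/, /t/ stranded (at most one coda consonant is licensed; onsets may contain at most 2 consonants).
Deleting the stranded consonants removes /w/, /p/, /t/.

hvewoʃ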